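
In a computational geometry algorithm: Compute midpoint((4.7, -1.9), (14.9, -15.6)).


M = ((4.7+14.9)/2, ((-1.9)+(-15.6))/2)
= (9.8, -8.75)

(9.8, -8.75)


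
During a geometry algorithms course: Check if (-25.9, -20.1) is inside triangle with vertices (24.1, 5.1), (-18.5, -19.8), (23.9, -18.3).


Cross products: AB x AP = -171.48, BC x BP = -1.62, CA x CP = 1164.96
All same sign? no

No, outside


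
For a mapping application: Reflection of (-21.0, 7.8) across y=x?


Reflection over y=x: (x,y) -> (y,x)
(-21, 7.8) -> (7.8, -21)

(7.8, -21)


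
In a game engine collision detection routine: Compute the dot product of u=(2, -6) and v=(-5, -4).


u . v = u_x*v_x + u_y*v_y = 2*(-5) + (-6)*(-4)
= (-10) + 24 = 14

14


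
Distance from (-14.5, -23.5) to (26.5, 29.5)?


dx=41, dy=53
d^2 = 41^2 + 53^2 = 4490
d = sqrt(4490) = 67.0075

67.0075


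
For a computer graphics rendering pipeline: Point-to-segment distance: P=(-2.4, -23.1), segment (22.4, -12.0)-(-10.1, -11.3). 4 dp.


Project P onto AB: t = 0.7554 (clamped to [0,1])
Closest point on segment: (-2.1495, -11.4712)
Distance: 11.6315

11.6315


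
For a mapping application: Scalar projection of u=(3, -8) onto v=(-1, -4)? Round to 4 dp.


u.v = 29, |v| = sqrt(17) = 4.1231
Scalar projection = u.v / |v| = 29 / sqrt(17) = 7.0335

7.0335


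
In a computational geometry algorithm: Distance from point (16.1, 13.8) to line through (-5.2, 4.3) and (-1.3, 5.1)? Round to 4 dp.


|cross product| = 20.01
|line direction| = sqrt(15.85) = 3.9812
Distance = 20.01/sqrt(15.85) = 5.0261

5.0261


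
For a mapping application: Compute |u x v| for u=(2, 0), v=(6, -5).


|u x v| = |2*(-5) - 0*6|
= |(-10) - 0| = 10

10


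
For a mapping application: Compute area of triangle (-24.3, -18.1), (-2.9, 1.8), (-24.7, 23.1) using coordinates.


Area = |x_A(y_B-y_C) + x_B(y_C-y_A) + x_C(y_A-y_B)|/2
= |517.59 + (-119.48) + 491.53|/2
= 889.64/2 = 444.82

444.82


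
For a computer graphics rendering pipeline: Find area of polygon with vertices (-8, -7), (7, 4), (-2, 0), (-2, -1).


Shoelace sum: ((-8)*4 - 7*(-7)) + (7*0 - (-2)*4) + ((-2)*(-1) - (-2)*0) + ((-2)*(-7) - (-8)*(-1))
= 33
Area = |33|/2 = 16.5

16.5


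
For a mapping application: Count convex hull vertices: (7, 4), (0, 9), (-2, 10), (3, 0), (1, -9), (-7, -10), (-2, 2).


Convex hull vertices (CCW): (-7, -10), (1, -9), (7, 4), (0, 9), (-2, 10)
Count = 5

5


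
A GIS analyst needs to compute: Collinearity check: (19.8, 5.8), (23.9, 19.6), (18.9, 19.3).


Cross product: (23.9-19.8)*(19.3-5.8) - (19.6-5.8)*(18.9-19.8)
= 67.77

No, not collinear


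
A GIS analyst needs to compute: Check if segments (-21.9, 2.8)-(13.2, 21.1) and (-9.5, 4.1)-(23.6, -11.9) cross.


Cross products: d1=-241.43, d2=925.9, d3=-181.29, d4=-1348.62
d1*d2 < 0 and d3*d4 < 0? no

No, they don't intersect


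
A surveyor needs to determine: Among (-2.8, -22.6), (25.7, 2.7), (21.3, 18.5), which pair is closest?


d(P0,P1) = 38.1096, d(P0,P2) = 47.6447, d(P1,P2) = 16.4012
Closest: P1 and P2

Closest pair: (25.7, 2.7) and (21.3, 18.5), distance = 16.4012


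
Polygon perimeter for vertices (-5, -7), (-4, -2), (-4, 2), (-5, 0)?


Sides: (-5, -7)->(-4, -2): sqrt(26) = 5.09902, (-4, -2)->(-4, 2): sqrt(16) = 4, (-4, 2)->(-5, 0): sqrt(5) = 2.236068, (-5, 0)->(-5, -7): sqrt(49) = 7
Sum = 18.335088
Perimeter = 18.3351

18.3351


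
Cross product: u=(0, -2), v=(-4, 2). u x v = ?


u x v = u_x*v_y - u_y*v_x = 0*2 - (-2)*(-4)
= 0 - 8 = -8

-8


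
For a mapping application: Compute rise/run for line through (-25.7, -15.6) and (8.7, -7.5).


slope = (y2-y1)/(x2-x1) = ((-7.5)-(-15.6))/(8.7-(-25.7)) = 8.1/34.4 = 0.2355

0.2355


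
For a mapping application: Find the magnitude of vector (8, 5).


|u| = sqrt(8^2 + 5^2) = sqrt(89) = 9.434

9.434


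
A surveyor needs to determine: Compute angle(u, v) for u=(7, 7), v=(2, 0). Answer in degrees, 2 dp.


u.v = 14, |u| = sqrt(98) = 9.8995, |v| = sqrt(4) = 2
cos(theta) = u.v/(|u||v|) = 14/sqrt(392) = 0.707107
theta = acos(0.707107) = 45 degrees

45 degrees


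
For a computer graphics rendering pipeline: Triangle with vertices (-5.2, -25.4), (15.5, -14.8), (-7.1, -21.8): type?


Side lengths squared: AB^2=540.85, BC^2=559.76, CA^2=16.57
Sorted: [16.57, 540.85, 559.76]
By sides: Scalene, By angles: Obtuse

Scalene, Obtuse


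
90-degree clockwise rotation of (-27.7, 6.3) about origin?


90° CW: (x,y) -> (y, -x)
(-27.7,6.3) -> (6.3, 27.7)

(6.3, 27.7)


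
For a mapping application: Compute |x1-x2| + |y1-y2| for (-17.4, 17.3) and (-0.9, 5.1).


|(-17.4)-(-0.9)| + |17.3-5.1| = 16.5 + 12.2 = 28.7

28.7


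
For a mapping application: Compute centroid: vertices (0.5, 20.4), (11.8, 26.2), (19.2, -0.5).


Centroid = ((x_A+x_B+x_C)/3, (y_A+y_B+y_C)/3)
= ((0.5+11.8+19.2)/3, (20.4+26.2+(-0.5))/3)
= (10.5, 15.3667)

(10.5, 15.3667)


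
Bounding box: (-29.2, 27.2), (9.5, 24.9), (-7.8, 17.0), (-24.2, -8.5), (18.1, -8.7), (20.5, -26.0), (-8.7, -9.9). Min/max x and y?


x range: [-29.2, 20.5]
y range: [-26, 27.2]
Bounding box: (-29.2,-26) to (20.5,27.2)

(-29.2,-26) to (20.5,27.2)


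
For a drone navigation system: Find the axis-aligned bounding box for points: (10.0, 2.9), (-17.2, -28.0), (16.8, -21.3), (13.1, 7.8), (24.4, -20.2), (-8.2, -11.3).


x range: [-17.2, 24.4]
y range: [-28, 7.8]
Bounding box: (-17.2,-28) to (24.4,7.8)

(-17.2,-28) to (24.4,7.8)


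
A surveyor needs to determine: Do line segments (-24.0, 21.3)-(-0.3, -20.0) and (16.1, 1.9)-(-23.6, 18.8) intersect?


Cross products: d1=-92.49, d2=1146.59, d3=1196.35, d4=-42.73
d1*d2 < 0 and d3*d4 < 0? yes

Yes, they intersect


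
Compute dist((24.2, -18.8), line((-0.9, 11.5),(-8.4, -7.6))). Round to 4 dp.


|cross product| = 706.66
|line direction| = sqrt(421.06) = 20.5197
Distance = 706.66/sqrt(421.06) = 34.438

34.438


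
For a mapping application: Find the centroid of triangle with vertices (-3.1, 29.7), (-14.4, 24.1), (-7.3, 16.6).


Centroid = ((x_A+x_B+x_C)/3, (y_A+y_B+y_C)/3)
= (((-3.1)+(-14.4)+(-7.3))/3, (29.7+24.1+16.6)/3)
= (-8.2667, 23.4667)

(-8.2667, 23.4667)


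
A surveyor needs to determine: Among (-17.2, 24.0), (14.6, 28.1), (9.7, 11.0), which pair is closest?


d(P0,P1) = 32.0632, d(P0,P2) = 29.8766, d(P1,P2) = 17.7882
Closest: P1 and P2

Closest pair: (14.6, 28.1) and (9.7, 11.0), distance = 17.7882


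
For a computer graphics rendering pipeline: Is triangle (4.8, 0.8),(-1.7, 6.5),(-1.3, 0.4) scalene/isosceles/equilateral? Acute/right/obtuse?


Side lengths squared: AB^2=74.74, BC^2=37.37, CA^2=37.37
Sorted: [37.37, 37.37, 74.74]
By sides: Isosceles, By angles: Right

Isosceles, Right


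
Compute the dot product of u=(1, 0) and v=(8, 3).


u . v = u_x*v_x + u_y*v_y = 1*8 + 0*3
= 8 + 0 = 8

8


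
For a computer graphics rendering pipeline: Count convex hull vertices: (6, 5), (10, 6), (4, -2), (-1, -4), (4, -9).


Convex hull vertices (CCW): (-1, -4), (4, -9), (10, 6), (6, 5)
Count = 4

4


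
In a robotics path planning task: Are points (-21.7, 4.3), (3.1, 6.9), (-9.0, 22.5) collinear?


Cross product: (3.1-(-21.7))*(22.5-4.3) - (6.9-4.3)*((-9)-(-21.7))
= 418.34

No, not collinear


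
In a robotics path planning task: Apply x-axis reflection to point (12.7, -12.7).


Reflection over x-axis: (x,y) -> (x,-y)
(12.7, -12.7) -> (12.7, 12.7)

(12.7, 12.7)


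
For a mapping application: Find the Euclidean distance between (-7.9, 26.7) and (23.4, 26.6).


dx=31.3, dy=-0.1
d^2 = 31.3^2 + (-0.1)^2 = 979.7
d = sqrt(979.7) = 31.3002

31.3002


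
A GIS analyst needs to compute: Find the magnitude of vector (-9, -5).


|u| = sqrt((-9)^2 + (-5)^2) = sqrt(106) = 10.2956

10.2956


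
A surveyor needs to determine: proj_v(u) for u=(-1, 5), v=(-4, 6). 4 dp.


u.v = 34, |v| = sqrt(52) = 7.2111
Scalar projection = u.v / |v| = 34 / sqrt(52) = 4.715

4.715


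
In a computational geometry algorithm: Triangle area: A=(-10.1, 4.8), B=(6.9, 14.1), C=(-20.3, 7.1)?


Area = |x_A(y_B-y_C) + x_B(y_C-y_A) + x_C(y_A-y_B)|/2
= |(-70.7) + 15.87 + 188.79|/2
= 133.96/2 = 66.98

66.98


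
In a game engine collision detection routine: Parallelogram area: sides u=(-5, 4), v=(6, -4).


|u x v| = |(-5)*(-4) - 4*6|
= |20 - 24| = 4

4


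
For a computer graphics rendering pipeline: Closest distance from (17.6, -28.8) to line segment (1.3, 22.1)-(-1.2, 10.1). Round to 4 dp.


Project P onto AB: t = 1 (clamped to [0,1])
Closest point on segment: (-1.2, 10.1)
Distance: 43.2047

43.2047


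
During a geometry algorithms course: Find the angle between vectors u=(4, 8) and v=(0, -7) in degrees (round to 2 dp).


u.v = -56, |u| = sqrt(80) = 8.9443, |v| = sqrt(49) = 7
cos(theta) = u.v/(|u||v|) = -56/sqrt(3920) = -0.894427
theta = acos(-0.894427) = 153.43 degrees

153.43 degrees


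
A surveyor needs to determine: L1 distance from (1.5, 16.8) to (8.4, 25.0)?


|1.5-8.4| + |16.8-25| = 6.9 + 8.2 = 15.1

15.1


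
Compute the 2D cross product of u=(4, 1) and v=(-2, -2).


u x v = u_x*v_y - u_y*v_x = 4*(-2) - 1*(-2)
= (-8) - (-2) = -6

-6


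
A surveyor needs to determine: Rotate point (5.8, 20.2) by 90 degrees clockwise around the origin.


90° CW: (x,y) -> (y, -x)
(5.8,20.2) -> (20.2, -5.8)

(20.2, -5.8)


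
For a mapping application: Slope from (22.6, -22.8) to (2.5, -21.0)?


slope = (y2-y1)/(x2-x1) = ((-21)-(-22.8))/(2.5-22.6) = 1.8/(-20.1) = -0.0896

-0.0896


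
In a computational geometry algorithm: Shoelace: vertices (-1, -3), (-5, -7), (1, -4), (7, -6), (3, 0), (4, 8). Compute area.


Shoelace sum: ((-1)*(-7) - (-5)*(-3)) + ((-5)*(-4) - 1*(-7)) + (1*(-6) - 7*(-4)) + (7*0 - 3*(-6)) + (3*8 - 4*0) + (4*(-3) - (-1)*8)
= 79
Area = |79|/2 = 39.5

39.5


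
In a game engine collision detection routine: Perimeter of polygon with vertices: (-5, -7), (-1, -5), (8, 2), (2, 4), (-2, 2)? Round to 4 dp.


Sides: (-5, -7)->(-1, -5): sqrt(20) = 4.472136, (-1, -5)->(8, 2): sqrt(130) = 11.401754, (8, 2)->(2, 4): sqrt(40) = 6.324555, (2, 4)->(-2, 2): sqrt(20) = 4.472136, (-2, 2)->(-5, -7): sqrt(90) = 9.486833
Sum = 36.157414
Perimeter = 36.1574

36.1574


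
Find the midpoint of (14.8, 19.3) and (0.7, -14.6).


M = ((14.8+0.7)/2, (19.3+(-14.6))/2)
= (7.75, 2.35)

(7.75, 2.35)


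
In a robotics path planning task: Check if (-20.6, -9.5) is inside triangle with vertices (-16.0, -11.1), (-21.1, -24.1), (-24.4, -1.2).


Cross products: AB x AP = -67.96, BC x BP = -59.63, CA x CP = -32.1
All same sign? yes

Yes, inside


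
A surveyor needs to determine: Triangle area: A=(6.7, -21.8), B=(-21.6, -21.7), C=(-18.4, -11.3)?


Area = |x_A(y_B-y_C) + x_B(y_C-y_A) + x_C(y_A-y_B)|/2
= |(-69.68) + (-226.8) + 1.84|/2
= 294.64/2 = 147.32

147.32


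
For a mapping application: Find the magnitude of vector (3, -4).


|u| = sqrt(3^2 + (-4)^2) = sqrt(25) = 5

5


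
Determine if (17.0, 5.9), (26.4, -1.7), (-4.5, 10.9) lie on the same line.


Cross product: (26.4-17)*(10.9-5.9) - ((-1.7)-5.9)*((-4.5)-17)
= -116.4

No, not collinear


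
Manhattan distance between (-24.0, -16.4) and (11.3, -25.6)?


|(-24)-11.3| + |(-16.4)-(-25.6)| = 35.3 + 9.2 = 44.5

44.5


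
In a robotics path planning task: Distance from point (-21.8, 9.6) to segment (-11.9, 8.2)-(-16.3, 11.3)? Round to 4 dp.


Project P onto AB: t = 1 (clamped to [0,1])
Closest point on segment: (-16.3, 11.3)
Distance: 5.7567

5.7567


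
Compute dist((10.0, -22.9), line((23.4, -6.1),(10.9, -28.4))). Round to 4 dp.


|cross product| = 88.82
|line direction| = sqrt(653.54) = 25.5644
Distance = 88.82/sqrt(653.54) = 3.4744

3.4744


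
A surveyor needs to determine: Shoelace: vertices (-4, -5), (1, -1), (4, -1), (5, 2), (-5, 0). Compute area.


Shoelace sum: ((-4)*(-1) - 1*(-5)) + (1*(-1) - 4*(-1)) + (4*2 - 5*(-1)) + (5*0 - (-5)*2) + ((-5)*(-5) - (-4)*0)
= 60
Area = |60|/2 = 30

30


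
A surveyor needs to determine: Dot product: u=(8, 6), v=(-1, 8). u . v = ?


u . v = u_x*v_x + u_y*v_y = 8*(-1) + 6*8
= (-8) + 48 = 40

40


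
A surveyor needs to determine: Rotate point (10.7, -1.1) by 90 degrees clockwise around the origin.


90° CW: (x,y) -> (y, -x)
(10.7,-1.1) -> (-1.1, -10.7)

(-1.1, -10.7)


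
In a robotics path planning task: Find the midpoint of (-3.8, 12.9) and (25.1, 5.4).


M = (((-3.8)+25.1)/2, (12.9+5.4)/2)
= (10.65, 9.15)

(10.65, 9.15)


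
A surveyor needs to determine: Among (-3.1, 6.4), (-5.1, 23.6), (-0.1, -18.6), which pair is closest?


d(P0,P1) = 17.3159, d(P0,P2) = 25.1794, d(P1,P2) = 42.4952
Closest: P0 and P1

Closest pair: (-3.1, 6.4) and (-5.1, 23.6), distance = 17.3159


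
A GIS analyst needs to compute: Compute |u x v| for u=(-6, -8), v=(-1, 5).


|u x v| = |(-6)*5 - (-8)*(-1)|
= |(-30) - 8| = 38

38


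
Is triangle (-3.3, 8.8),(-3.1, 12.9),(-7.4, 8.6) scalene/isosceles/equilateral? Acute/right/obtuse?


Side lengths squared: AB^2=16.85, BC^2=36.98, CA^2=16.85
Sorted: [16.85, 16.85, 36.98]
By sides: Isosceles, By angles: Obtuse

Isosceles, Obtuse


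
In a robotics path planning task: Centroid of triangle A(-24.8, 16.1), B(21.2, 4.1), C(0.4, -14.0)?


Centroid = ((x_A+x_B+x_C)/3, (y_A+y_B+y_C)/3)
= (((-24.8)+21.2+0.4)/3, (16.1+4.1+(-14))/3)
= (-1.0667, 2.0667)

(-1.0667, 2.0667)


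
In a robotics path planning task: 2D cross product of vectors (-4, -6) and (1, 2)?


u x v = u_x*v_y - u_y*v_x = (-4)*2 - (-6)*1
= (-8) - (-6) = -2

-2


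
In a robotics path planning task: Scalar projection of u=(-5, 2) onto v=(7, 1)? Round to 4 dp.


u.v = -33, |v| = sqrt(50) = 7.0711
Scalar projection = u.v / |v| = -33 / sqrt(50) = -4.6669

-4.6669


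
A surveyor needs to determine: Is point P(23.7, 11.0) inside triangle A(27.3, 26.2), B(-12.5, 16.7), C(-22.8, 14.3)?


Cross products: AB x AP = 570.76, BC x BP = 145.59, CA x CP = -718.68
All same sign? no

No, outside


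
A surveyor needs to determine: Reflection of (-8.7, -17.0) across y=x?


Reflection over y=x: (x,y) -> (y,x)
(-8.7, -17) -> (-17, -8.7)

(-17, -8.7)


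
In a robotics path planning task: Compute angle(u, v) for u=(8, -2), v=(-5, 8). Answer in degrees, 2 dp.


u.v = -56, |u| = sqrt(68) = 8.2462, |v| = sqrt(89) = 9.434
cos(theta) = u.v/(|u||v|) = -56/sqrt(6052) = -0.719844
theta = acos(-0.719844) = 136.04 degrees

136.04 degrees


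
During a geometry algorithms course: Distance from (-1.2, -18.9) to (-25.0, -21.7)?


dx=-23.8, dy=-2.8
d^2 = (-23.8)^2 + (-2.8)^2 = 574.28
d = sqrt(574.28) = 23.9641

23.9641


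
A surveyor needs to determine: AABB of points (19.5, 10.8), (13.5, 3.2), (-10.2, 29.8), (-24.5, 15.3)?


x range: [-24.5, 19.5]
y range: [3.2, 29.8]
Bounding box: (-24.5,3.2) to (19.5,29.8)

(-24.5,3.2) to (19.5,29.8)


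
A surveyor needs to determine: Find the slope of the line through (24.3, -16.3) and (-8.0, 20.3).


slope = (y2-y1)/(x2-x1) = (20.3-(-16.3))/((-8)-24.3) = 36.6/(-32.3) = -1.1331

-1.1331


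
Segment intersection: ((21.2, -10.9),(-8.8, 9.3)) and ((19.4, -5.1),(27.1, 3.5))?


Cross products: d1=-60.14, d2=353.4, d3=-137.64, d4=-551.18
d1*d2 < 0 and d3*d4 < 0? no

No, they don't intersect


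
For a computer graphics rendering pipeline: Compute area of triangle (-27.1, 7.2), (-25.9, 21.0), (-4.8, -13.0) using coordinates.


Area = |x_A(y_B-y_C) + x_B(y_C-y_A) + x_C(y_A-y_B)|/2
= |(-921.4) + 523.18 + 66.24|/2
= 331.98/2 = 165.99

165.99


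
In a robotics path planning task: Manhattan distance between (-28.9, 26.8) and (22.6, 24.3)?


|(-28.9)-22.6| + |26.8-24.3| = 51.5 + 2.5 = 54

54


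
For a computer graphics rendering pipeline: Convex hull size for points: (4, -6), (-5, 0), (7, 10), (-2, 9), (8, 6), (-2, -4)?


Convex hull vertices (CCW): (-5, 0), (-2, -4), (4, -6), (8, 6), (7, 10), (-2, 9)
Count = 6

6


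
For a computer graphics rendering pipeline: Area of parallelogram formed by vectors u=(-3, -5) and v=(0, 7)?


|u x v| = |(-3)*7 - (-5)*0|
= |(-21) - 0| = 21

21


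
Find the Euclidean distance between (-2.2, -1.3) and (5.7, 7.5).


dx=7.9, dy=8.8
d^2 = 7.9^2 + 8.8^2 = 139.85
d = sqrt(139.85) = 11.8258

11.8258


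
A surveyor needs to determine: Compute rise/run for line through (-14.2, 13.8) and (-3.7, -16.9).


slope = (y2-y1)/(x2-x1) = ((-16.9)-13.8)/((-3.7)-(-14.2)) = (-30.7)/10.5 = -2.9238

-2.9238


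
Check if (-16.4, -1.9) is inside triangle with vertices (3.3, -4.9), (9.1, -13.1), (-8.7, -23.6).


Cross products: AB x AP = -144.14, BC x BP = -467.11, CA x CP = 404.39
All same sign? no

No, outside


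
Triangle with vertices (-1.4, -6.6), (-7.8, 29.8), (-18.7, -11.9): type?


Side lengths squared: AB^2=1365.92, BC^2=1857.7, CA^2=327.38
Sorted: [327.38, 1365.92, 1857.7]
By sides: Scalene, By angles: Obtuse

Scalene, Obtuse


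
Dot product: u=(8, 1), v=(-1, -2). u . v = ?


u . v = u_x*v_x + u_y*v_y = 8*(-1) + 1*(-2)
= (-8) + (-2) = -10

-10


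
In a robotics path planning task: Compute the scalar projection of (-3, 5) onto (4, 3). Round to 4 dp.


u.v = 3, |v| = sqrt(25) = 5
Scalar projection = u.v / |v| = 3 / sqrt(25) = 0.6

0.6


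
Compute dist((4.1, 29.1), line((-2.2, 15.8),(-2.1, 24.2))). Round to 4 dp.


|cross product| = 51.59
|line direction| = sqrt(70.57) = 8.4006
Distance = 51.59/sqrt(70.57) = 6.1412

6.1412


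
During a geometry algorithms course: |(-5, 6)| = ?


|u| = sqrt((-5)^2 + 6^2) = sqrt(61) = 7.8102

7.8102


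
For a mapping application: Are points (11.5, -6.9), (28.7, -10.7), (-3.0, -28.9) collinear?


Cross product: (28.7-11.5)*((-28.9)-(-6.9)) - ((-10.7)-(-6.9))*((-3)-11.5)
= -433.5

No, not collinear


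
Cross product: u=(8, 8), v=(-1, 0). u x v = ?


u x v = u_x*v_y - u_y*v_x = 8*0 - 8*(-1)
= 0 - (-8) = 8

8


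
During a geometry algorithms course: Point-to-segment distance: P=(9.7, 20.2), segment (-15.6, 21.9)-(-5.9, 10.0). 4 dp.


Project P onto AB: t = 1 (clamped to [0,1])
Closest point on segment: (-5.9, 10)
Distance: 18.6387

18.6387


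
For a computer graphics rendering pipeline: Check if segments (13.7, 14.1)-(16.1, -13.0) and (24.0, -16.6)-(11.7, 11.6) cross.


Cross products: d1=-87.15, d2=178.5, d3=205.45, d4=-60.2
d1*d2 < 0 and d3*d4 < 0? yes

Yes, they intersect


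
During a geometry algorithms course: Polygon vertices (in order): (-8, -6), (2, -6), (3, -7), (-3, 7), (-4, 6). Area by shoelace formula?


Shoelace sum: ((-8)*(-6) - 2*(-6)) + (2*(-7) - 3*(-6)) + (3*7 - (-3)*(-7)) + ((-3)*6 - (-4)*7) + ((-4)*(-6) - (-8)*6)
= 146
Area = |146|/2 = 73

73


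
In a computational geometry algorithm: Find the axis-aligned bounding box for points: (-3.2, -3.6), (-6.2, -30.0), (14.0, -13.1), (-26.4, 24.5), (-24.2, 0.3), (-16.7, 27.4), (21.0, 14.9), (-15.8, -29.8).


x range: [-26.4, 21]
y range: [-30, 27.4]
Bounding box: (-26.4,-30) to (21,27.4)

(-26.4,-30) to (21,27.4)


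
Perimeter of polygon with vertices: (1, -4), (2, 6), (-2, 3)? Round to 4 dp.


Sides: (1, -4)->(2, 6): sqrt(101) = 10.049876, (2, 6)->(-2, 3): sqrt(25) = 5, (-2, 3)->(1, -4): sqrt(58) = 7.615773
Sum = 22.665649
Perimeter = 22.6656

22.6656


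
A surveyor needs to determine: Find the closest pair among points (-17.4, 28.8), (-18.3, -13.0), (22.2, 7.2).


d(P0,P1) = 41.8097, d(P0,P2) = 45.1079, d(P1,P2) = 45.258
Closest: P0 and P1

Closest pair: (-17.4, 28.8) and (-18.3, -13.0), distance = 41.8097


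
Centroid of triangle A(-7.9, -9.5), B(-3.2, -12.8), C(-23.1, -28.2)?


Centroid = ((x_A+x_B+x_C)/3, (y_A+y_B+y_C)/3)
= (((-7.9)+(-3.2)+(-23.1))/3, ((-9.5)+(-12.8)+(-28.2))/3)
= (-11.4, -16.8333)

(-11.4, -16.8333)


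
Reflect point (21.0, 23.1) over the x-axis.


Reflection over x-axis: (x,y) -> (x,-y)
(21, 23.1) -> (21, -23.1)

(21, -23.1)


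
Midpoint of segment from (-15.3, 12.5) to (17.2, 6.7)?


M = (((-15.3)+17.2)/2, (12.5+6.7)/2)
= (0.95, 9.6)

(0.95, 9.6)


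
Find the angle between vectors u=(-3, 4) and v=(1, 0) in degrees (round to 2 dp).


u.v = -3, |u| = sqrt(25) = 5, |v| = sqrt(1) = 1
cos(theta) = u.v/(|u||v|) = -3/sqrt(25) = -0.6
theta = acos(-0.6) = 126.87 degrees

126.87 degrees


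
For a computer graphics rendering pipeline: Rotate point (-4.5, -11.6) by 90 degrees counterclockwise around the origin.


90° CCW: (x,y) -> (-y, x)
(-4.5,-11.6) -> (11.6, -4.5)

(11.6, -4.5)


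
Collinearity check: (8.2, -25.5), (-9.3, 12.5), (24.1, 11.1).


Cross product: ((-9.3)-8.2)*(11.1-(-25.5)) - (12.5-(-25.5))*(24.1-8.2)
= -1244.7

No, not collinear


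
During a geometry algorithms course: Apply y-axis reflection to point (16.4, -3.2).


Reflection over y-axis: (x,y) -> (-x,y)
(16.4, -3.2) -> (-16.4, -3.2)

(-16.4, -3.2)


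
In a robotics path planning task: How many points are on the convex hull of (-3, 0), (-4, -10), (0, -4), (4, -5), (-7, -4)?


Convex hull vertices (CCW): (-7, -4), (-4, -10), (4, -5), (-3, 0)
Count = 4

4


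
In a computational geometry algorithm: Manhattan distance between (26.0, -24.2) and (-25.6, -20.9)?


|26-(-25.6)| + |(-24.2)-(-20.9)| = 51.6 + 3.3 = 54.9

54.9


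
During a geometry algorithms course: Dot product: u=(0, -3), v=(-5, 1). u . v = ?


u . v = u_x*v_x + u_y*v_y = 0*(-5) + (-3)*1
= 0 + (-3) = -3

-3


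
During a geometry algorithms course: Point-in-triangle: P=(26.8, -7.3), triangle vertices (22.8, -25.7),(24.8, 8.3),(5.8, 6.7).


Cross products: AB x AP = -99.2, BC x BP = 299.6, CA x CP = 442.4
All same sign? no

No, outside


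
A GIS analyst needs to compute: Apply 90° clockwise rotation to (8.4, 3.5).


90° CW: (x,y) -> (y, -x)
(8.4,3.5) -> (3.5, -8.4)

(3.5, -8.4)


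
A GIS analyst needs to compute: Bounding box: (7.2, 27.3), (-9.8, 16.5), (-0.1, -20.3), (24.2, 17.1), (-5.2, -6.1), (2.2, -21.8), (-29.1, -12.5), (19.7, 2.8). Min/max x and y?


x range: [-29.1, 24.2]
y range: [-21.8, 27.3]
Bounding box: (-29.1,-21.8) to (24.2,27.3)

(-29.1,-21.8) to (24.2,27.3)


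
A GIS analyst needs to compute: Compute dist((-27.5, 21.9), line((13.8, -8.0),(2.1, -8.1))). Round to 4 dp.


|cross product| = 353.96
|line direction| = sqrt(136.9) = 11.7004
Distance = 353.96/sqrt(136.9) = 30.2519

30.2519


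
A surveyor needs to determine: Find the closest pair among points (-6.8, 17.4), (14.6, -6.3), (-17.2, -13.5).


d(P0,P1) = 31.932, d(P0,P2) = 32.6032, d(P1,P2) = 32.6049
Closest: P0 and P1

Closest pair: (-6.8, 17.4) and (14.6, -6.3), distance = 31.932


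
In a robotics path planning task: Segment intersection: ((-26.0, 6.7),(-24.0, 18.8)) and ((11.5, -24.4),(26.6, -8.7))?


Cross products: d1=1058.36, d2=1209.67, d3=-515.95, d4=-667.26
d1*d2 < 0 and d3*d4 < 0? no

No, they don't intersect


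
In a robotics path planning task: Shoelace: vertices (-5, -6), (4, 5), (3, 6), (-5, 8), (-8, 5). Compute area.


Shoelace sum: ((-5)*5 - 4*(-6)) + (4*6 - 3*5) + (3*8 - (-5)*6) + ((-5)*5 - (-8)*8) + ((-8)*(-6) - (-5)*5)
= 174
Area = |174|/2 = 87

87


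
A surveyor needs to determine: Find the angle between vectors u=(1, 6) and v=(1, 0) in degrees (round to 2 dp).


u.v = 1, |u| = sqrt(37) = 6.0828, |v| = sqrt(1) = 1
cos(theta) = u.v/(|u||v|) = 1/sqrt(37) = 0.164399
theta = acos(0.164399) = 80.54 degrees

80.54 degrees


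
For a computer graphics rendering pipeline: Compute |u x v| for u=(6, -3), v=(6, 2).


|u x v| = |6*2 - (-3)*6|
= |12 - (-18)| = 30

30


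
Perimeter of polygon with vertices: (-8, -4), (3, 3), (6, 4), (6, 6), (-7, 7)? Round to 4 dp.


Sides: (-8, -4)->(3, 3): sqrt(170) = 13.038405, (3, 3)->(6, 4): sqrt(10) = 3.162278, (6, 4)->(6, 6): sqrt(4) = 2, (6, 6)->(-7, 7): sqrt(170) = 13.038405, (-7, 7)->(-8, -4): sqrt(122) = 11.045361
Sum = 42.284449
Perimeter = 42.2844

42.2844


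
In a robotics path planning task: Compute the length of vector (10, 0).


|u| = sqrt(10^2 + 0^2) = sqrt(100) = 10

10


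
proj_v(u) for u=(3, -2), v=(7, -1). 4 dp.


u.v = 23, |v| = sqrt(50) = 7.0711
Scalar projection = u.v / |v| = 23 / sqrt(50) = 3.2527

3.2527


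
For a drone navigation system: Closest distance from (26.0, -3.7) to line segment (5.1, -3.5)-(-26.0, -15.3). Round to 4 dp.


Project P onto AB: t = 0 (clamped to [0,1])
Closest point on segment: (5.1, -3.5)
Distance: 20.901

20.901


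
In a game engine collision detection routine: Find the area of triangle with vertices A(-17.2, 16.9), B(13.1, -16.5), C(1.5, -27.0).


Area = |x_A(y_B-y_C) + x_B(y_C-y_A) + x_C(y_A-y_B)|/2
= |(-180.6) + (-575.09) + 50.1|/2
= 705.59/2 = 352.795

352.795


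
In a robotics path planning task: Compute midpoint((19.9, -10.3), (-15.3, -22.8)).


M = ((19.9+(-15.3))/2, ((-10.3)+(-22.8))/2)
= (2.3, -16.55)

(2.3, -16.55)


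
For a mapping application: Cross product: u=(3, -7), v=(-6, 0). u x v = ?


u x v = u_x*v_y - u_y*v_x = 3*0 - (-7)*(-6)
= 0 - 42 = -42

-42


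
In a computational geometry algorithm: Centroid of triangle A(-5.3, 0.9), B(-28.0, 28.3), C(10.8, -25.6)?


Centroid = ((x_A+x_B+x_C)/3, (y_A+y_B+y_C)/3)
= (((-5.3)+(-28)+10.8)/3, (0.9+28.3+(-25.6))/3)
= (-7.5, 1.2)

(-7.5, 1.2)


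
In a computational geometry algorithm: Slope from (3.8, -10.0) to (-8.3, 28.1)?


slope = (y2-y1)/(x2-x1) = (28.1-(-10))/((-8.3)-3.8) = 38.1/(-12.1) = -3.1488

-3.1488


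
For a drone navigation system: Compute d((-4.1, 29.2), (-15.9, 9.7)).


dx=-11.8, dy=-19.5
d^2 = (-11.8)^2 + (-19.5)^2 = 519.49
d = sqrt(519.49) = 22.7923

22.7923


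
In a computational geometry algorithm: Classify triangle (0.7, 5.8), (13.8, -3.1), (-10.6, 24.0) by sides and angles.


Side lengths squared: AB^2=250.82, BC^2=1329.77, CA^2=458.93
Sorted: [250.82, 458.93, 1329.77]
By sides: Scalene, By angles: Obtuse

Scalene, Obtuse


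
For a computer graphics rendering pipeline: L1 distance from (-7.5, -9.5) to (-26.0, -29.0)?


|(-7.5)-(-26)| + |(-9.5)-(-29)| = 18.5 + 19.5 = 38

38


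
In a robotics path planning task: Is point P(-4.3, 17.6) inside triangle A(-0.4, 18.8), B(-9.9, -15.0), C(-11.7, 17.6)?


Cross products: AB x AP = -120.42, BC x BP = -241.24, CA x CP = -8.88
All same sign? yes

Yes, inside


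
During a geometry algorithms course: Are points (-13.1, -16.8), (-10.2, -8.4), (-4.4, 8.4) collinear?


Cross product: ((-10.2)-(-13.1))*(8.4-(-16.8)) - ((-8.4)-(-16.8))*((-4.4)-(-13.1))
= 0

Yes, collinear


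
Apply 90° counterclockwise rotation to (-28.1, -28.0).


90° CCW: (x,y) -> (-y, x)
(-28.1,-28) -> (28, -28.1)

(28, -28.1)


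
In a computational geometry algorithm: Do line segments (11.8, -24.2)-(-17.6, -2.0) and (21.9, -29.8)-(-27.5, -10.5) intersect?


Cross products: d1=-81.71, d2=-610.97, d3=-59.58, d4=469.68
d1*d2 < 0 and d3*d4 < 0? no

No, they don't intersect


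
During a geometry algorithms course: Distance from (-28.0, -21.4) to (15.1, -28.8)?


dx=43.1, dy=-7.4
d^2 = 43.1^2 + (-7.4)^2 = 1912.37
d = sqrt(1912.37) = 43.7307

43.7307


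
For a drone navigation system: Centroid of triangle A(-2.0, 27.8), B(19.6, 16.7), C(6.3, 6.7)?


Centroid = ((x_A+x_B+x_C)/3, (y_A+y_B+y_C)/3)
= (((-2)+19.6+6.3)/3, (27.8+16.7+6.7)/3)
= (7.9667, 17.0667)

(7.9667, 17.0667)


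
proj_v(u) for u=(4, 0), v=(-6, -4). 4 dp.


u.v = -24, |v| = sqrt(52) = 7.2111
Scalar projection = u.v / |v| = -24 / sqrt(52) = -3.3282

-3.3282


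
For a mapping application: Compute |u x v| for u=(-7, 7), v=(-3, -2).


|u x v| = |(-7)*(-2) - 7*(-3)|
= |14 - (-21)| = 35

35


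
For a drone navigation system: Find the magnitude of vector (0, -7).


|u| = sqrt(0^2 + (-7)^2) = sqrt(49) = 7

7


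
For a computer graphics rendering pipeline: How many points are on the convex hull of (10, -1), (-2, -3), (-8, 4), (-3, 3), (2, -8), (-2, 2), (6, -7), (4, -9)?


Convex hull vertices (CCW): (-8, 4), (2, -8), (4, -9), (6, -7), (10, -1), (-3, 3)
Count = 6

6


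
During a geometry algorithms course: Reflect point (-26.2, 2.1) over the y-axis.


Reflection over y-axis: (x,y) -> (-x,y)
(-26.2, 2.1) -> (26.2, 2.1)

(26.2, 2.1)


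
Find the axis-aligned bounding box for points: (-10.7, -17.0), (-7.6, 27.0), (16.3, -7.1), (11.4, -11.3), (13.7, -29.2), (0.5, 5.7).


x range: [-10.7, 16.3]
y range: [-29.2, 27]
Bounding box: (-10.7,-29.2) to (16.3,27)

(-10.7,-29.2) to (16.3,27)


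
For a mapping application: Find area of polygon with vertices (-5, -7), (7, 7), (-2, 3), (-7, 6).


Shoelace sum: ((-5)*7 - 7*(-7)) + (7*3 - (-2)*7) + ((-2)*6 - (-7)*3) + ((-7)*(-7) - (-5)*6)
= 137
Area = |137|/2 = 68.5

68.5


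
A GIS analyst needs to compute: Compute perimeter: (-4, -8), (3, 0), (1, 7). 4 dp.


Sides: (-4, -8)->(3, 0): sqrt(113) = 10.630146, (3, 0)->(1, 7): sqrt(53) = 7.28011, (1, 7)->(-4, -8): sqrt(250) = 15.811388
Sum = 33.721644
Perimeter = 33.7216

33.7216


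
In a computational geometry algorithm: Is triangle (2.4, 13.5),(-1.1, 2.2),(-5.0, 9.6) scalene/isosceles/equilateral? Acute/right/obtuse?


Side lengths squared: AB^2=139.94, BC^2=69.97, CA^2=69.97
Sorted: [69.97, 69.97, 139.94]
By sides: Isosceles, By angles: Right

Isosceles, Right


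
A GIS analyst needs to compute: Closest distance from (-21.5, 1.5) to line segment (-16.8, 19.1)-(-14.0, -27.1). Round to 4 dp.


Project P onto AB: t = 0.3734 (clamped to [0,1])
Closest point on segment: (-15.7544, 1.8482)
Distance: 5.7561

5.7561


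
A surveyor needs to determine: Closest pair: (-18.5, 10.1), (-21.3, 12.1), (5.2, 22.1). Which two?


d(P0,P1) = 3.4409, d(P0,P2) = 26.5648, d(P1,P2) = 28.324
Closest: P0 and P1

Closest pair: (-18.5, 10.1) and (-21.3, 12.1), distance = 3.4409


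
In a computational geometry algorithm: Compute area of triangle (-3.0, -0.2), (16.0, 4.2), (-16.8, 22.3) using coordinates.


Area = |x_A(y_B-y_C) + x_B(y_C-y_A) + x_C(y_A-y_B)|/2
= |54.3 + 360 + 73.92|/2
= 488.22/2 = 244.11

244.11


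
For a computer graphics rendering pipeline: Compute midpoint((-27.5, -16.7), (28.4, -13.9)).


M = (((-27.5)+28.4)/2, ((-16.7)+(-13.9))/2)
= (0.45, -15.3)

(0.45, -15.3)


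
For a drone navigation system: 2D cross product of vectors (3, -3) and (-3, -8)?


u x v = u_x*v_y - u_y*v_x = 3*(-8) - (-3)*(-3)
= (-24) - 9 = -33

-33


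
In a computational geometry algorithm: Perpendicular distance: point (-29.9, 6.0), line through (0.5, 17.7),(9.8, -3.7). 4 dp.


|cross product| = 759.37
|line direction| = sqrt(544.45) = 23.3335
Distance = 759.37/sqrt(544.45) = 32.5443

32.5443


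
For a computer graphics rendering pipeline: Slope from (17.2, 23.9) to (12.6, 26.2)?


slope = (y2-y1)/(x2-x1) = (26.2-23.9)/(12.6-17.2) = 2.3/(-4.6) = -0.5

-0.5


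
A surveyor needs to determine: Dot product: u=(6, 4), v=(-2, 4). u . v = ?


u . v = u_x*v_x + u_y*v_y = 6*(-2) + 4*4
= (-12) + 16 = 4

4


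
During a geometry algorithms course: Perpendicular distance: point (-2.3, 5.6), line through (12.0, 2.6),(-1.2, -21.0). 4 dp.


|cross product| = 377.08
|line direction| = sqrt(731.2) = 27.0407
Distance = 377.08/sqrt(731.2) = 13.9449

13.9449


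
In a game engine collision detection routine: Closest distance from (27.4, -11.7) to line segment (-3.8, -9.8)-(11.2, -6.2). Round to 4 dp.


Project P onto AB: t = 1 (clamped to [0,1])
Closest point on segment: (11.2, -6.2)
Distance: 17.1082

17.1082


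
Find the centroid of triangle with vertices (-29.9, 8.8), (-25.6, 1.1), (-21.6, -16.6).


Centroid = ((x_A+x_B+x_C)/3, (y_A+y_B+y_C)/3)
= (((-29.9)+(-25.6)+(-21.6))/3, (8.8+1.1+(-16.6))/3)
= (-25.7, -2.2333)

(-25.7, -2.2333)


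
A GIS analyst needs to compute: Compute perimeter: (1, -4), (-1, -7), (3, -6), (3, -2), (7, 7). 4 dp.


Sides: (1, -4)->(-1, -7): sqrt(13) = 3.605551, (-1, -7)->(3, -6): sqrt(17) = 4.123106, (3, -6)->(3, -2): sqrt(16) = 4, (3, -2)->(7, 7): sqrt(97) = 9.848858, (7, 7)->(1, -4): sqrt(157) = 12.529964
Sum = 34.107479
Perimeter = 34.1075

34.1075


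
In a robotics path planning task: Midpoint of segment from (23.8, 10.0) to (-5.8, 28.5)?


M = ((23.8+(-5.8))/2, (10+28.5)/2)
= (9, 19.25)

(9, 19.25)


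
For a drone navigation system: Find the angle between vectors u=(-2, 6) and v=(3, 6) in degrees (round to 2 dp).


u.v = 30, |u| = sqrt(40) = 6.3246, |v| = sqrt(45) = 6.7082
cos(theta) = u.v/(|u||v|) = 30/sqrt(1800) = 0.707107
theta = acos(0.707107) = 45 degrees

45 degrees


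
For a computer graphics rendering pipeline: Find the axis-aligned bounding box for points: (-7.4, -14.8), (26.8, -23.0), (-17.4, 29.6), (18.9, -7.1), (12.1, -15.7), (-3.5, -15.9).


x range: [-17.4, 26.8]
y range: [-23, 29.6]
Bounding box: (-17.4,-23) to (26.8,29.6)

(-17.4,-23) to (26.8,29.6)


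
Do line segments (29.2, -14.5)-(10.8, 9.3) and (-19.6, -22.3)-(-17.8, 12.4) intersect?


Cross products: d1=-1679.32, d2=-998, d3=1304.96, d4=623.64
d1*d2 < 0 and d3*d4 < 0? no

No, they don't intersect


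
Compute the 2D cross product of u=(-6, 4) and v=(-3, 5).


u x v = u_x*v_y - u_y*v_x = (-6)*5 - 4*(-3)
= (-30) - (-12) = -18

-18


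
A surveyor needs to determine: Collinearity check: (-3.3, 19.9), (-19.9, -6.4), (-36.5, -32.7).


Cross product: ((-19.9)-(-3.3))*((-32.7)-19.9) - ((-6.4)-19.9)*((-36.5)-(-3.3))
= 0

Yes, collinear


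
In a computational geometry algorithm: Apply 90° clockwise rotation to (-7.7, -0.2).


90° CW: (x,y) -> (y, -x)
(-7.7,-0.2) -> (-0.2, 7.7)

(-0.2, 7.7)


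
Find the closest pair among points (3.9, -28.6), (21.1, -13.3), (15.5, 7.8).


d(P0,P1) = 23.0202, d(P0,P2) = 38.2037, d(P1,P2) = 21.8305
Closest: P1 and P2

Closest pair: (21.1, -13.3) and (15.5, 7.8), distance = 21.8305


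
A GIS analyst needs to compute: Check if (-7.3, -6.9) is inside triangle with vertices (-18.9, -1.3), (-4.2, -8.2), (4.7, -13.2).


Cross products: AB x AP = -2.28, BC x BP = -3.93, CA x CP = -5.88
All same sign? yes

Yes, inside


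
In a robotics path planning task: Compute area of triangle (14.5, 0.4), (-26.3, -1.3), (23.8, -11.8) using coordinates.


Area = |x_A(y_B-y_C) + x_B(y_C-y_A) + x_C(y_A-y_B)|/2
= |152.25 + 320.86 + 40.46|/2
= 513.57/2 = 256.785

256.785


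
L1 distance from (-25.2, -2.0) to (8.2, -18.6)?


|(-25.2)-8.2| + |(-2)-(-18.6)| = 33.4 + 16.6 = 50

50


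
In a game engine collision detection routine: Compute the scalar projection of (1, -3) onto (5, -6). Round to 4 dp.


u.v = 23, |v| = sqrt(61) = 7.8102
Scalar projection = u.v / |v| = 23 / sqrt(61) = 2.9448

2.9448


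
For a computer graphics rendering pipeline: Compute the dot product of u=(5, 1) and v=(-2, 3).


u . v = u_x*v_x + u_y*v_y = 5*(-2) + 1*3
= (-10) + 3 = -7

-7


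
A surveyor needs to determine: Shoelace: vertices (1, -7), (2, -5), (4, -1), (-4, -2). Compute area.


Shoelace sum: (1*(-5) - 2*(-7)) + (2*(-1) - 4*(-5)) + (4*(-2) - (-4)*(-1)) + ((-4)*(-7) - 1*(-2))
= 45
Area = |45|/2 = 22.5

22.5


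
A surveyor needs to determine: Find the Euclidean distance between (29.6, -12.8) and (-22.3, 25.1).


dx=-51.9, dy=37.9
d^2 = (-51.9)^2 + 37.9^2 = 4130.02
d = sqrt(4130.02) = 64.2652

64.2652


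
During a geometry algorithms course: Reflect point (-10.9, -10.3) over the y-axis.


Reflection over y-axis: (x,y) -> (-x,y)
(-10.9, -10.3) -> (10.9, -10.3)

(10.9, -10.3)


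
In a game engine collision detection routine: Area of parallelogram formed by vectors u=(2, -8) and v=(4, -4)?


|u x v| = |2*(-4) - (-8)*4|
= |(-8) - (-32)| = 24

24


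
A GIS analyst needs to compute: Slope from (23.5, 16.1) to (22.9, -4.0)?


slope = (y2-y1)/(x2-x1) = ((-4)-16.1)/(22.9-23.5) = (-20.1)/(-0.6) = 33.5

33.5


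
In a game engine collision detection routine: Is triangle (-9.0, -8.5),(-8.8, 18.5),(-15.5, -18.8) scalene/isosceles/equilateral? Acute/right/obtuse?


Side lengths squared: AB^2=729.04, BC^2=1436.18, CA^2=148.34
Sorted: [148.34, 729.04, 1436.18]
By sides: Scalene, By angles: Obtuse

Scalene, Obtuse


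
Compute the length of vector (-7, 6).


|u| = sqrt((-7)^2 + 6^2) = sqrt(85) = 9.2195

9.2195


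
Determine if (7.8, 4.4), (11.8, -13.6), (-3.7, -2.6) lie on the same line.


Cross product: (11.8-7.8)*((-2.6)-4.4) - ((-13.6)-4.4)*((-3.7)-7.8)
= -235

No, not collinear


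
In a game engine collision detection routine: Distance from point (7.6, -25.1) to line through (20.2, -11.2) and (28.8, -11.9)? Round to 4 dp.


|cross product| = 128.36
|line direction| = sqrt(74.45) = 8.6284
Distance = 128.36/sqrt(74.45) = 14.8764

14.8764


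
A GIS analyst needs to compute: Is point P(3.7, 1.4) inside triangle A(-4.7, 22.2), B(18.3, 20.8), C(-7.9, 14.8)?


Cross products: AB x AP = -466.64, BC x BP = 420.68, CA x CP = -128.72
All same sign? no

No, outside


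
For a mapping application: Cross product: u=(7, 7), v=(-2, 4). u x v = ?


u x v = u_x*v_y - u_y*v_x = 7*4 - 7*(-2)
= 28 - (-14) = 42

42


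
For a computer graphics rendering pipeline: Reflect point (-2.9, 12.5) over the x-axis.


Reflection over x-axis: (x,y) -> (x,-y)
(-2.9, 12.5) -> (-2.9, -12.5)

(-2.9, -12.5)


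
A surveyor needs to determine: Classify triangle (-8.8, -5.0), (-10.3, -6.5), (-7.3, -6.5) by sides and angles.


Side lengths squared: AB^2=4.5, BC^2=9, CA^2=4.5
Sorted: [4.5, 4.5, 9]
By sides: Isosceles, By angles: Right

Isosceles, Right


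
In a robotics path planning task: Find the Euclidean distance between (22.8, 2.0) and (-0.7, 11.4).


dx=-23.5, dy=9.4
d^2 = (-23.5)^2 + 9.4^2 = 640.61
d = sqrt(640.61) = 25.3103

25.3103


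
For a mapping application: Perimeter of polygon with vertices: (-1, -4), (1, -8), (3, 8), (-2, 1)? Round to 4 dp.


Sides: (-1, -4)->(1, -8): sqrt(20) = 4.472136, (1, -8)->(3, 8): sqrt(260) = 16.124515, (3, 8)->(-2, 1): sqrt(74) = 8.602325, (-2, 1)->(-1, -4): sqrt(26) = 5.09902
Sum = 34.297996
Perimeter = 34.298

34.298


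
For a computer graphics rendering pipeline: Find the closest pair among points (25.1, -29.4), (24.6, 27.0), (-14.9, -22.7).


d(P0,P1) = 56.4022, d(P0,P2) = 40.5572, d(P1,P2) = 63.485
Closest: P0 and P2

Closest pair: (25.1, -29.4) and (-14.9, -22.7), distance = 40.5572


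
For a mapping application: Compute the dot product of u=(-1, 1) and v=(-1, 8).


u . v = u_x*v_x + u_y*v_y = (-1)*(-1) + 1*8
= 1 + 8 = 9

9


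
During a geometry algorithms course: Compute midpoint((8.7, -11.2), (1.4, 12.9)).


M = ((8.7+1.4)/2, ((-11.2)+12.9)/2)
= (5.05, 0.85)

(5.05, 0.85)


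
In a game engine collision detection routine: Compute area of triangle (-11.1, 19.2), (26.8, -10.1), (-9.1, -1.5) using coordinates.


Area = |x_A(y_B-y_C) + x_B(y_C-y_A) + x_C(y_A-y_B)|/2
= |95.46 + (-554.76) + (-266.63)|/2
= 725.93/2 = 362.965

362.965


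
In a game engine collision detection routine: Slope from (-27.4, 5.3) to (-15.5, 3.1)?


slope = (y2-y1)/(x2-x1) = (3.1-5.3)/((-15.5)-(-27.4)) = (-2.2)/11.9 = -0.1849

-0.1849


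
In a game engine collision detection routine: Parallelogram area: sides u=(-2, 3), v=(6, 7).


|u x v| = |(-2)*7 - 3*6|
= |(-14) - 18| = 32

32


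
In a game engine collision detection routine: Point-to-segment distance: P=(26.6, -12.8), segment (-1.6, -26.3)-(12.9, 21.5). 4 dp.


Project P onto AB: t = 0.4225 (clamped to [0,1])
Closest point on segment: (4.5264, -6.104)
Distance: 23.0669

23.0669


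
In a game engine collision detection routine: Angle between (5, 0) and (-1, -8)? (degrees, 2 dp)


u.v = -5, |u| = sqrt(25) = 5, |v| = sqrt(65) = 8.0623
cos(theta) = u.v/(|u||v|) = -5/sqrt(1625) = -0.124035
theta = acos(-0.124035) = 97.13 degrees

97.13 degrees


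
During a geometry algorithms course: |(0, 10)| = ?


|u| = sqrt(0^2 + 10^2) = sqrt(100) = 10

10
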